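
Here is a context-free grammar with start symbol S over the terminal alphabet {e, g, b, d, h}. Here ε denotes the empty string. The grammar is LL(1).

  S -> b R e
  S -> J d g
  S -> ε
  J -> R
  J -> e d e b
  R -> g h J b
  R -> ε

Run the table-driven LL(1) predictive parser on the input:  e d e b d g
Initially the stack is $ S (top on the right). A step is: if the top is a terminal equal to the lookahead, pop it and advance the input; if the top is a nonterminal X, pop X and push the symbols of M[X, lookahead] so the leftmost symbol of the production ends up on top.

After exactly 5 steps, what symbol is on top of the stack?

step 1: stack=$ S  input=e d e b d g $  — expand S -> J d g
step 2: stack=$ g d J  input=e d e b d g $  — expand J -> e d e b
step 3: stack=$ g d b e d e  input=e d e b d g $  — match e
step 4: stack=$ g d b e d  input=d e b d g $  — match d
step 5: stack=$ g d b e  input=e b d g $  — match e
Stack after step 5: $ g d b (top = b).

b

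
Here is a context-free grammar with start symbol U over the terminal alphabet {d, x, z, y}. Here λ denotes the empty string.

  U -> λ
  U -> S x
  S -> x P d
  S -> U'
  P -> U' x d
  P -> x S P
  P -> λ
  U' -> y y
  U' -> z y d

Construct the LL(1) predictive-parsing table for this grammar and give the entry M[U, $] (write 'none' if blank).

FIRST(U'): from U'->y y we get {y}; from U'->z y d we get {z}. So FIRST(U') = {y, z}.
FIRST(S): from S->x P d we get {x}; from S->U' we get {y, z}. So FIRST(S) = {x, y, z}.
FIRST(P): from P->U' x d we get {y, z}; from P->x S P we get {x}; from P->λ we get {λ}. So FIRST(P) = {λ, x, y, z}.
FIRST(U): from U->λ we get {λ}; from U->S x we get {x, y, z}. So FIRST(U) = {λ, x, y, z}.
FOLLOW(U) includes $ since U is the start symbol.
FOLLOW(U): U appears on no right-hand side. Thus FOLLOW(U) = {$}.
For U -> λ: FIRST(λ) = {λ}, so it goes in M[U, t] for t ∈ {}; since λ ∈ FIRST, also for every t ∈ FOLLOW(U) = {$}.
For U -> S x: FIRST(S x) = {x, y, z}, so it goes in M[U, t] for t ∈ {x, y, z}.

U -> λ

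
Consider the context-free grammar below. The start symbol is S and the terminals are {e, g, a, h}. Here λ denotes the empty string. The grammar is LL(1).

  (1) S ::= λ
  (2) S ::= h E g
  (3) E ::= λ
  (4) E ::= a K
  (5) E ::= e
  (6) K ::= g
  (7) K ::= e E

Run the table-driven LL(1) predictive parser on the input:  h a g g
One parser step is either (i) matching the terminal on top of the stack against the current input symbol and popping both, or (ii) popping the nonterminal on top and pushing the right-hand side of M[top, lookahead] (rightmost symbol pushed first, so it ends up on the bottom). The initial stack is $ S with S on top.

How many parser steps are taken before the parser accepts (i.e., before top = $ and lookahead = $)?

     Stack    Input      Action
  1  $ S      h a g g $  expand S ::= h E g
  2  $ g E h  h a g g $  match h
  3  $ g E    a g g $    expand E ::= a K
  4  $ g K a  a g g $    match a
  5  $ g K    g g $      expand K ::= g
  6  $ g g    g g $      match g
  7  $ g      g $        match g
Accept reached after 7 steps.

7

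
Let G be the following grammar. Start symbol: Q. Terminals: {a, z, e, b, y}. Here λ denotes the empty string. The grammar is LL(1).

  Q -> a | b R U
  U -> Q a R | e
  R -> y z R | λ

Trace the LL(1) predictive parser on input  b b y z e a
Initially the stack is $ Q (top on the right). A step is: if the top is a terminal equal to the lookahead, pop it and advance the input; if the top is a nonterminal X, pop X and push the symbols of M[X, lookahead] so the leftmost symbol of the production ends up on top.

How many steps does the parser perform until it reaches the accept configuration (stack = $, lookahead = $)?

      Stack          Input          Action
   1  $ Q            b b y z e a $  expand Q -> b R U
   2  $ U R b        b b y z e a $  match b
   3  $ U R          b y z e a $    expand R -> λ
   4  $ U            b y z e a $    expand U -> Q a R
   5  $ R a Q        b y z e a $    expand Q -> b R U
   6  $ R a U R b    b y z e a $    match b
   7  $ R a U R      y z e a $      expand R -> y z R
   8  $ R a U R z y  y z e a $      match y
   9  $ R a U R z    z e a $        match z
  10  $ R a U R      e a $          expand R -> λ
  11  $ R a U        e a $          expand U -> e
  12  $ R a e        e a $          match e
  13  $ R a          a $            match a
  14  $ R            $              expand R -> λ
Accept reached after 14 steps.

14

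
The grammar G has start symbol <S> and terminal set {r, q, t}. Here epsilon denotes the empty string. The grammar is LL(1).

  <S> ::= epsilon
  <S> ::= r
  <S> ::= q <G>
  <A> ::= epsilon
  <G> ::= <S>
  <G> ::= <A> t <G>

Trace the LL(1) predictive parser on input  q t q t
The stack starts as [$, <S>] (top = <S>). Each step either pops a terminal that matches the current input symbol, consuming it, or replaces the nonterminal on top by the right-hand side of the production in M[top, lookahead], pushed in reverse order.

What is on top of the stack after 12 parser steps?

<S>

step 1: stack=$ <S>  input=q t q t $  — expand <S> ::= q <G>
step 2: stack=$ <G> q  input=q t q t $  — match q
step 3: stack=$ <G>  input=t q t $  — expand <G> ::= <A> t <G>
step 4: stack=$ <G> t <A>  input=t q t $  — expand <A> ::= epsilon
step 5: stack=$ <G> t  input=t q t $  — match t
step 6: stack=$ <G>  input=q t $  — expand <G> ::= <S>
step 7: stack=$ <S>  input=q t $  — expand <S> ::= q <G>
step 8: stack=$ <G> q  input=q t $  — match q
step 9: stack=$ <G>  input=t $  — expand <G> ::= <A> t <G>
step 10: stack=$ <G> t <A>  input=t $  — expand <A> ::= epsilon
step 11: stack=$ <G> t  input=t $  — match t
step 12: stack=$ <G>  input=$  — expand <G> ::= <S>
Stack after step 12: $ <S> (top = <S>).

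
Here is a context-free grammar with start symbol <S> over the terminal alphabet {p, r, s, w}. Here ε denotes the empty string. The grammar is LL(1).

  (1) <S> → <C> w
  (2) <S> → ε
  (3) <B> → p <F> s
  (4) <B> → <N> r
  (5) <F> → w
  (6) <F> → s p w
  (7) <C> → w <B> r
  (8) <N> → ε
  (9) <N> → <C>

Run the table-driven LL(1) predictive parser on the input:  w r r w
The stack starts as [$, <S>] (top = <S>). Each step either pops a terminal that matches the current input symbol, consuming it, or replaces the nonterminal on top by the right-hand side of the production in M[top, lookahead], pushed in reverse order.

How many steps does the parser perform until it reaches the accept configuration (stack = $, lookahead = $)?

8

step 1: stack=$ <S>  input=w r r w $  — expand <S> → <C> w
step 2: stack=$ w <C>  input=w r r w $  — expand <C> → w <B> r
step 3: stack=$ w r <B> w  input=w r r w $  — match w
step 4: stack=$ w r <B>  input=r r w $  — expand <B> → <N> r
step 5: stack=$ w r r <N>  input=r r w $  — expand <N> → ε
step 6: stack=$ w r r  input=r r w $  — match r
step 7: stack=$ w r  input=r w $  — match r
step 8: stack=$ w  input=w $  — match w
Accept reached after 8 steps.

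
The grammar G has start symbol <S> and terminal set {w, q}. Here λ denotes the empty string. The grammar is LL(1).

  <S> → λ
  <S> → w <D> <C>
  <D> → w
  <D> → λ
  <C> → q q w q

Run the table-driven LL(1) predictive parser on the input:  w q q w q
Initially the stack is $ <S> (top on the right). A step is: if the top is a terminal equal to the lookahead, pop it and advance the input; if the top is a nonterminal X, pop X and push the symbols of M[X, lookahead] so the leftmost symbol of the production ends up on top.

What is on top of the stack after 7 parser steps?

step 1: stack=$ <S>  input=w q q w q $  — expand <S> → w <D> <C>
step 2: stack=$ <C> <D> w  input=w q q w q $  — match w
step 3: stack=$ <C> <D>  input=q q w q $  — expand <D> → λ
step 4: stack=$ <C>  input=q q w q $  — expand <C> → q q w q
step 5: stack=$ q w q q  input=q q w q $  — match q
step 6: stack=$ q w q  input=q w q $  — match q
step 7: stack=$ q w  input=w q $  — match w
Stack after step 7: $ q (top = q).

q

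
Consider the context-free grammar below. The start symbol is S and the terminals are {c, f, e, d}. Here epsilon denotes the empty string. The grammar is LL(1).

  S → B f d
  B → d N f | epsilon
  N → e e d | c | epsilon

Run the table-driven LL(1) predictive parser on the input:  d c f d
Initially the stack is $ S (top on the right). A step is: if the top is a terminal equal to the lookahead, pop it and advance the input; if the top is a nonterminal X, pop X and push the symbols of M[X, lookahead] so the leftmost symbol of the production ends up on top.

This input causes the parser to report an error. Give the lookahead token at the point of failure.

     Stack        Input      Action
  1  $ S          d c f d $  expand S → B f d
  2  $ d f B      d c f d $  expand B → d N f
  3  $ d f f N d  d c f d $  match d
  4  $ d f f N    c f d $    expand N → c
  5  $ d f f c    c f d $    match c
  6  $ d f f      f d $      match f
  7  $ d f        d $        error: top is terminal f but lookahead is d

d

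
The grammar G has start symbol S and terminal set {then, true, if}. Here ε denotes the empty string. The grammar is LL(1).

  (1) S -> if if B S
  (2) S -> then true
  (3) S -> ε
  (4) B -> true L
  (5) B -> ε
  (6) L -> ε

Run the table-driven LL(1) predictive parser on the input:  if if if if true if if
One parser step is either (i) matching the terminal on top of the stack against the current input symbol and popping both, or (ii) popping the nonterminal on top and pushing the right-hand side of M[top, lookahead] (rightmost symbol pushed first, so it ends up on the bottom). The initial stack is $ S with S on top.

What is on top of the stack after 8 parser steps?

true

     Stack        Input                     Action
  1  $ S          if if if if true if if $  expand S -> if if B S
  2  $ S B if if  if if if if true if if $  match if
  3  $ S B if     if if if true if if $     match if
  4  $ S B        if if true if if $        expand B -> ε
  5  $ S          if if true if if $        expand S -> if if B S
  6  $ S B if if  if if true if if $        match if
  7  $ S B if     if true if if $           match if
  8  $ S B        true if if $              expand B -> true L
Stack after step 8: $ S L true (top = true).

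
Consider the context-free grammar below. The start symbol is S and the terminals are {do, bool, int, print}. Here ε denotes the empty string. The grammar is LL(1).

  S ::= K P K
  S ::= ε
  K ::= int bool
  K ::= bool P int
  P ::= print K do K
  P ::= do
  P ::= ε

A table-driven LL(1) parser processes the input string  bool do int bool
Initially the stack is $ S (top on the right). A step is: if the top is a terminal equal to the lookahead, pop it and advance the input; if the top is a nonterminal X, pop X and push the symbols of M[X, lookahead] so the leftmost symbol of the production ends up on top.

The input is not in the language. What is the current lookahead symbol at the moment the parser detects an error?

$

step 1: stack=$ S  input=bool do int bool $  — expand S ::= K P K
step 2: stack=$ K P K  input=bool do int bool $  — expand K ::= bool P int
step 3: stack=$ K P int P bool  input=bool do int bool $  — match bool
step 4: stack=$ K P int P  input=do int bool $  — expand P ::= do
step 5: stack=$ K P int do  input=do int bool $  — match do
step 6: stack=$ K P int  input=int bool $  — match int
step 7: stack=$ K P  input=bool $  — expand P ::= ε
step 8: stack=$ K  input=bool $  — expand K ::= bool P int
step 9: stack=$ int P bool  input=bool $  — match bool
step 10: stack=$ int P  input=$  — error: M[P, $] is empty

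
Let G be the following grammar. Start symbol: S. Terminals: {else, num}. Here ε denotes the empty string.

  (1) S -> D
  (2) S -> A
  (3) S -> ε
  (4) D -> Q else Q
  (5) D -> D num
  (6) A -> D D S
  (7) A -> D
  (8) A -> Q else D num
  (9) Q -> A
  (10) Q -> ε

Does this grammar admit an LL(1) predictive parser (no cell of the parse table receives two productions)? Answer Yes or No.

FIRST(S) = {ε, else}
FIRST(D) = {else}
FIRST(A) = {else}
FIRST(Q) = {ε, else}
FOLLOW(S) = {$, else, num}
FOLLOW(D) = {$, else, num}
FOLLOW(A) = {$, else, num}
FOLLOW(Q) = {$, else, num}
Cell M[A, else] receives both A -> D D S and A -> D and A -> Q else D num — the grammar is not LL(1).

No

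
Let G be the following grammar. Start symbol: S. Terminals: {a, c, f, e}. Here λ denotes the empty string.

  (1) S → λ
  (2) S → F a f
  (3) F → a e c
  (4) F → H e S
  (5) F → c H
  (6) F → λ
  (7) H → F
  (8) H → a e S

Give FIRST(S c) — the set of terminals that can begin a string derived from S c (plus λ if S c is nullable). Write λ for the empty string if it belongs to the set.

{a, c, e}

FIRST(S) = {λ, a, c, e}  (via F a f)
FIRST(F) = {λ, a, c, e}  (via H e S)
FIRST(H) = {λ, a, c, e}  (via F)
FIRST(S c): take FIRST of each symbol in turn, carrying on past any symbol whose FIRST contains λ; result {a, c, e}.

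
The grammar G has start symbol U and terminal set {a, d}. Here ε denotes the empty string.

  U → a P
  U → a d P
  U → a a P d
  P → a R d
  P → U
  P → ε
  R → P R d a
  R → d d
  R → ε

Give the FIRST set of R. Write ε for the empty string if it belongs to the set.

{ε, a, d}

FIRST(U): from U→a P we get {a}; from U→a d P we get {a}; from U→a a P d we get {a}. So FIRST(U) = {a}.
FIRST(P): from P→a R d we get {a}; from P→U we get {a}; from P→ε we get {ε}. So FIRST(P) = {ε, a}.
FIRST(R): from R→P R d a we get {a, d}; from R→d d we get {d}; from R→ε we get {ε}. So FIRST(R) = {ε, a, d}.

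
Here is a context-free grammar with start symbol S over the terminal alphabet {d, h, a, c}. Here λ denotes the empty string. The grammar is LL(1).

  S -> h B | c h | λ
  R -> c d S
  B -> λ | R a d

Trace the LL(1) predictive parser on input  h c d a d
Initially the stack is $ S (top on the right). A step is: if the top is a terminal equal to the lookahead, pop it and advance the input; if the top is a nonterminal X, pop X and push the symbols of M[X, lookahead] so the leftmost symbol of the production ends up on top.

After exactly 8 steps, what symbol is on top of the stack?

step 1: stack=$ S  input=h c d a d $  — expand S -> h B
step 2: stack=$ B h  input=h c d a d $  — match h
step 3: stack=$ B  input=c d a d $  — expand B -> R a d
step 4: stack=$ d a R  input=c d a d $  — expand R -> c d S
step 5: stack=$ d a S d c  input=c d a d $  — match c
step 6: stack=$ d a S d  input=d a d $  — match d
step 7: stack=$ d a S  input=a d $  — expand S -> λ
step 8: stack=$ d a  input=a d $  — match a
Stack after step 8: $ d (top = d).

d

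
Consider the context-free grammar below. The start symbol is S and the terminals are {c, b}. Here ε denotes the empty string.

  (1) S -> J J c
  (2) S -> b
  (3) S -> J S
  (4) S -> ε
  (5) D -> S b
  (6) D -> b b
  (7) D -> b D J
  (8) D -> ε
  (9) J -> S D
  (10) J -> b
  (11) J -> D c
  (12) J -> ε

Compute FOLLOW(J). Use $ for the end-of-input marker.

{$, b, c}

FIRST(S) = {ε, b, c}  (via J J c, J S)
FIRST(D) = {ε, b, c}  (via S b)
FIRST(J) = {ε, b, c}  (via S D, D c)
FOLLOW(S) includes $ since S is the start symbol.
FOLLOW(S): in S->J S, the suffix after S is empty (adds nothing new); in D->S b, S is followed by b with FIRST {b}; in J->S D, S is followed by D with FIRST {ε, b, c}; in J->S D, the suffix after S is nullable, so FOLLOW(S) ⊇ FOLLOW(J) = {$, b, c}. Thus FOLLOW(S) = {$, b, c}.
FOLLOW(D): in D->b D J, D is followed by J with FIRST {ε, b, c}; in D->b D J, the suffix after D is nullable (adds nothing new); in J->S D, the suffix after D is empty, so FOLLOW(D) ⊇ FOLLOW(J) = {$, b, c}; in J->D c, D is followed by c with FIRST {c}. Thus FOLLOW(D) = {$, b, c}.
FOLLOW(J): in S->J J c (occurrence 1), J is followed by J c with FIRST {b, c}; in S->J J c (occurrence 2), J is followed by c with FIRST {c}; in S->J S, J is followed by S with FIRST {ε, b, c}; in S->J S, the suffix after J is nullable, so FOLLOW(J) ⊇ FOLLOW(S) = {$, b, c}; in D->b D J, the suffix after J is empty, so FOLLOW(J) ⊇ FOLLOW(D) = {$, b, c}. Thus FOLLOW(J) = {$, b, c}.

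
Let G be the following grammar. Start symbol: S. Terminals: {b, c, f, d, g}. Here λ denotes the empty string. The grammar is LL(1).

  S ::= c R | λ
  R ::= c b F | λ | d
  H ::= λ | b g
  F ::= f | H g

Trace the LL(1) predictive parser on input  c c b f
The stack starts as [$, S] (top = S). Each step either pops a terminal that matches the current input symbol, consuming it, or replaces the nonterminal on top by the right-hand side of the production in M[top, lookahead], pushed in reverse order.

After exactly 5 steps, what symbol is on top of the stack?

step 1: stack=$ S  input=c c b f $  — expand S ::= c R
step 2: stack=$ R c  input=c c b f $  — match c
step 3: stack=$ R  input=c b f $  — expand R ::= c b F
step 4: stack=$ F b c  input=c b f $  — match c
step 5: stack=$ F b  input=b f $  — match b
Stack after step 5: $ F (top = F).

F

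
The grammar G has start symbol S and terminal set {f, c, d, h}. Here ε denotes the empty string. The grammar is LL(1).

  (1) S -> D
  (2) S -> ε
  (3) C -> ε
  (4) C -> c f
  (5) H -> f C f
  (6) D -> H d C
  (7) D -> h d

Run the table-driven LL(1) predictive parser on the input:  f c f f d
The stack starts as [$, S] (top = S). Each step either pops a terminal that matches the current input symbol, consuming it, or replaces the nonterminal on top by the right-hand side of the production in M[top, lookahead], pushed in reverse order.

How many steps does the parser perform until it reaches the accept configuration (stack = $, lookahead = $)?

10

      Stack        Input        Action
   1  $ S          f c f f d $  expand S -> D
   2  $ D          f c f f d $  expand D -> H d C
   3  $ C d H      f c f f d $  expand H -> f C f
   4  $ C d f C f  f c f f d $  match f
   5  $ C d f C    c f f d $    expand C -> c f
   6  $ C d f f c  c f f d $    match c
   7  $ C d f f    f f d $      match f
   8  $ C d f      f d $        match f
   9  $ C d        d $          match d
  10  $ C          $            expand C -> ε
Accept reached after 10 steps.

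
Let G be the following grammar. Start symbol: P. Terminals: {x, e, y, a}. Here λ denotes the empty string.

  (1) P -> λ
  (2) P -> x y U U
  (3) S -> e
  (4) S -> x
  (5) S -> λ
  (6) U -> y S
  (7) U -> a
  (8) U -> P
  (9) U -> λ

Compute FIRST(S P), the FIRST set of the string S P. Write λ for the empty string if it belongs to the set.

FIRST(P) = {λ, x}
FIRST(S) = {λ, e, x}
FIRST(U) = {λ, a, x, y}  (via P)
FIRST(S P): take FIRST of each symbol in turn, carrying on past any symbol whose FIRST contains λ; result {λ, e, x}.

{λ, e, x}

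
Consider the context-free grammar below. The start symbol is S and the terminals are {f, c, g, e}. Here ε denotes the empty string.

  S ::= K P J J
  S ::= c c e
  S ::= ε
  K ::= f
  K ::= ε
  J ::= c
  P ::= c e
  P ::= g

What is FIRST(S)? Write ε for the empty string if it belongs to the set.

FIRST(K): from K::=f we get {f}; from K::=ε we get {ε}. So FIRST(K) = {ε, f}.
FIRST(J): from J::=c we get {c}. So FIRST(J) = {c}.
FIRST(P): from P::=c e we get {c}; from P::=g we get {g}. So FIRST(P) = {c, g}.
FIRST(S): from S::=K P J J we get {c, f, g}; from S::=c c e we get {c}; from S::=ε we get {ε}. So FIRST(S) = {ε, c, f, g}.

{ε, c, f, g}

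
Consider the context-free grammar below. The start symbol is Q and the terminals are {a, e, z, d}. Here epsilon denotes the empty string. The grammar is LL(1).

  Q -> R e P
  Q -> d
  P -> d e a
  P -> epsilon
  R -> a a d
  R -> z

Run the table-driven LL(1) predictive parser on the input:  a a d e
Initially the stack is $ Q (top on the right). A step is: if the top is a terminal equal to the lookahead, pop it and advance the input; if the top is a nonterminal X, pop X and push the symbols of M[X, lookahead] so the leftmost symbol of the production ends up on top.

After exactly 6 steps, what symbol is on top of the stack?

P

     Stack        Input      Action
  1  $ Q          a a d e $  expand Q -> R e P
  2  $ P e R      a a d e $  expand R -> a a d
  3  $ P e d a a  a a d e $  match a
  4  $ P e d a    a d e $    match a
  5  $ P e d      d e $      match d
  6  $ P e        e $        match e
Stack after step 6: $ P (top = P).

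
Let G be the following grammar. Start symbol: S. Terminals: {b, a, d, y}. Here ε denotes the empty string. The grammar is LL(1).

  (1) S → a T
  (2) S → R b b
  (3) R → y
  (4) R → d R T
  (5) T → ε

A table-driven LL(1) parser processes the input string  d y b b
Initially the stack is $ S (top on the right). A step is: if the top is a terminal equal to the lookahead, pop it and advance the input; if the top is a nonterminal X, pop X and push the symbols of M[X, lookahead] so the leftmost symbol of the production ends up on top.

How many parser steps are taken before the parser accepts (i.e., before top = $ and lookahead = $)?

step 1: stack=$ S  input=d y b b $  — expand S → R b b
step 2: stack=$ b b R  input=d y b b $  — expand R → d R T
step 3: stack=$ b b T R d  input=d y b b $  — match d
step 4: stack=$ b b T R  input=y b b $  — expand R → y
step 5: stack=$ b b T y  input=y b b $  — match y
step 6: stack=$ b b T  input=b b $  — expand T → ε
step 7: stack=$ b b  input=b b $  — match b
step 8: stack=$ b  input=b $  — match b
Accept reached after 8 steps.

8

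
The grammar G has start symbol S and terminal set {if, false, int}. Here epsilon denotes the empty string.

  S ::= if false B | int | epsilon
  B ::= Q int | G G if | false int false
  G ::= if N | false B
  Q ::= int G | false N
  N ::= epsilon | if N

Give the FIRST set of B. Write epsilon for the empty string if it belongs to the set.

{false, if, int}

FIRST(S) = {epsilon, if, int}
FIRST(G) = {false, if}
FIRST(Q) = {false, int}
FIRST(N) = {epsilon, if}
FIRST(B) = {false, if, int}  (via Q int, G G if)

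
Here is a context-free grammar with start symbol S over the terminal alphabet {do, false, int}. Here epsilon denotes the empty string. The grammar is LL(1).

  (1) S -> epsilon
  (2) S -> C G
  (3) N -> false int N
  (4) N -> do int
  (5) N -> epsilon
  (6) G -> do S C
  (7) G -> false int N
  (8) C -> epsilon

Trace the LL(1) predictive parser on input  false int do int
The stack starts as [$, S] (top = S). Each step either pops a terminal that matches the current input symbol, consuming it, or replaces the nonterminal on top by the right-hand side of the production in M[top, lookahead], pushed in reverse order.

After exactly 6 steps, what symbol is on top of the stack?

do

step 1: stack=$ S  input=false int do int $  — expand S -> C G
step 2: stack=$ G C  input=false int do int $  — expand C -> epsilon
step 3: stack=$ G  input=false int do int $  — expand G -> false int N
step 4: stack=$ N int false  input=false int do int $  — match false
step 5: stack=$ N int  input=int do int $  — match int
step 6: stack=$ N  input=do int $  — expand N -> do int
Stack after step 6: $ int do (top = do).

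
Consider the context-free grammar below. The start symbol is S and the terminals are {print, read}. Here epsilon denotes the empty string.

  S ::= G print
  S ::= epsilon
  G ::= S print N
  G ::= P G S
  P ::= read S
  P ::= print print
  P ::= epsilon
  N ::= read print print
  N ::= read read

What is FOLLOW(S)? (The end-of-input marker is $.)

FIRST(P): from P::=read S we get {read}; from P::=print print we get {print}; from P::=epsilon we get {epsilon}. So FIRST(P) = {epsilon, print, read}.
FIRST(N): from N::=read print print we get {read}; from N::=read read we get {read}. So FIRST(N) = {read}.
FIRST(S): from S::=G print we get {print, read}; from S::=epsilon we get {epsilon}. So FIRST(S) = {epsilon, print, read}.
FIRST(G): from G::=S print N we get {print, read}; from G::=P G S we get {print, read}. So FIRST(G) = {print, read}.
FOLLOW(S) includes $ since S is the start symbol.
FOLLOW(G): in S::=G print, G is followed by print with FIRST {print}; in G::=P G S, G is followed by S with FIRST {epsilon, print, read}; in G::=P G S, the suffix after G is nullable (adds nothing new). Thus FOLLOW(G) = {print, read}.
FOLLOW(P): in G::=P G S, P is followed by G S with FIRST {print, read}. Thus FOLLOW(P) = {print, read}.
FOLLOW(S): in G::=S print N, S is followed by print N with FIRST {print}; in G::=P G S, the suffix after S is empty, so FOLLOW(S) ⊇ FOLLOW(G) = {print, read}; in P::=read S, the suffix after S is empty, so FOLLOW(S) ⊇ FOLLOW(P) = {print, read}. Thus FOLLOW(S) = {$, print, read}.
FOLLOW(N): in G::=S print N, the suffix after N is empty, so FOLLOW(N) ⊇ FOLLOW(G) = {print, read}. Thus FOLLOW(N) = {print, read}.

{$, print, read}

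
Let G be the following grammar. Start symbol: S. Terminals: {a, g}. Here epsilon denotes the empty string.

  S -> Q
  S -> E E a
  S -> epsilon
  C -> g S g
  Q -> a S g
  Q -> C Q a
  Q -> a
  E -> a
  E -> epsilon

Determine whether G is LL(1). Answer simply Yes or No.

FIRST(S) = {epsilon, a, g}
FIRST(C) = {g}
FIRST(Q) = {a, g}
FIRST(E) = {epsilon, a}
FOLLOW(S) = {$, g}
FOLLOW(C) = {a, g}
FOLLOW(Q) = {$, a, g}
FOLLOW(E) = {a}
Cell M[E, a] receives both E -> a and E -> epsilon — the grammar is not LL(1).

No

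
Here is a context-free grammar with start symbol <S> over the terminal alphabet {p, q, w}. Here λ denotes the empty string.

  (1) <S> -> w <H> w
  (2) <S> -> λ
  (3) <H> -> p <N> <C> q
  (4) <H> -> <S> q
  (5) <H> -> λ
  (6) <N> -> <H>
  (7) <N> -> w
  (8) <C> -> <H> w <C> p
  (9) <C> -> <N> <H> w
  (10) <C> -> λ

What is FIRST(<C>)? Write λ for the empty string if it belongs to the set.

FIRST(<S>) = {λ, w}
FIRST(<H>) = {λ, p, q, w}  (via <S> q)
FIRST(<N>) = {λ, p, q, w}  (via <H>)
FIRST(<C>) = {λ, p, q, w}  (via <H> w <C> p, <N> <H> w)

{λ, p, q, w}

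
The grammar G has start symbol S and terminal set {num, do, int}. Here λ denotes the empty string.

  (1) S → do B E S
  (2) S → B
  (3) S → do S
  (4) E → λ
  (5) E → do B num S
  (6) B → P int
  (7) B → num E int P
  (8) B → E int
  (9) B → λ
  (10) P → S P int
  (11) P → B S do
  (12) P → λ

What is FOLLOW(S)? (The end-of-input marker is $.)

FIRST(E) = {λ, do}
FIRST(S) = {λ, do, int, num}  (via B)
FIRST(B) = {λ, do, int, num}  (via P int, E int)
FIRST(P) = {λ, do, int, num}  (via S P int, B S do)
FOLLOW(S) includes $ since S is the start symbol.
FOLLOW(S): in S→do B E S, the suffix after S is empty (adds nothing new); in S→do S, the suffix after S is empty (adds nothing new); in E→do B num S, the suffix after S is empty, so FOLLOW(S) ⊇ FOLLOW(E) = {$, do, int, num}; in P→S P int, S is followed by P int with FIRST {do, int, num}; in P→B S do, S is followed by do with FIRST {do}. Thus FOLLOW(S) = {$, do, int, num}.
FOLLOW(E): in S→do B E S, E is followed by S with FIRST {λ, do, int, num}; in S→do B E S, the suffix after E is nullable, so FOLLOW(E) ⊇ FOLLOW(S) = {$, do, int, num}; in B→num E int P, E is followed by int P with FIRST {int}; in B→E int, E is followed by int with FIRST {int}. Thus FOLLOW(E) = {$, do, int, num}.
FOLLOW(B): in S→do B E S, B is followed by E S with FIRST {λ, do, int, num}; in S→do B E S, the suffix after B is nullable, so FOLLOW(B) ⊇ FOLLOW(S) = {$, do, int, num}; in S→B, the suffix after B is empty, so FOLLOW(B) ⊇ FOLLOW(S) = {$, do, int, num}; in E→do B num S, B is followed by num S with FIRST {num}; in P→B S do, B is followed by S do with FIRST {do, int, num}. Thus FOLLOW(B) = {$, do, int, num}.
FOLLOW(P): in B→P int, P is followed by int with FIRST {int}; in B→num E int P, the suffix after P is empty, so FOLLOW(P) ⊇ FOLLOW(B) = {$, do, int, num}; in P→S P int, P is followed by int with FIRST {int}. Thus FOLLOW(P) = {$, do, int, num}.

{$, do, int, num}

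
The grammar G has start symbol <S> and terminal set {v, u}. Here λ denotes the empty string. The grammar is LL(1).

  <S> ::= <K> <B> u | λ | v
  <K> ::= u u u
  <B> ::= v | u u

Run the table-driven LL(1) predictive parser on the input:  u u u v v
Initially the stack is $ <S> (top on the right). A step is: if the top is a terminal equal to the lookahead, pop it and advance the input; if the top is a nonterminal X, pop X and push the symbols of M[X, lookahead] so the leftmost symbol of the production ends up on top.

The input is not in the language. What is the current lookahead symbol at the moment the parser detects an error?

v

     Stack          Input        Action
  1  $ <S>          u u u v v $  expand <S> ::= <K> <B> u
  2  $ u <B> <K>    u u u v v $  expand <K> ::= u u u
  3  $ u <B> u u u  u u u v v $  match u
  4  $ u <B> u u    u u v v $    match u
  5  $ u <B> u      u v v $      match u
  6  $ u <B>        v v $        expand <B> ::= v
  7  $ u v          v v $        match v
  8  $ u            v $          error: top is terminal u but lookahead is v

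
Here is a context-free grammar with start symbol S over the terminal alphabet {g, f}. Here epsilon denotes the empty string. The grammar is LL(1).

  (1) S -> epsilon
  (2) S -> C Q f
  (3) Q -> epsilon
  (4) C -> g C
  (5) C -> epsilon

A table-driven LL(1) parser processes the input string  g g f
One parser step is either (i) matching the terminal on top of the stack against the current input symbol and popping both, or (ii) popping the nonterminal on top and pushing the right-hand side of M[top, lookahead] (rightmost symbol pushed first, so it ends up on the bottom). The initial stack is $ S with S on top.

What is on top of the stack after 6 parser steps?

     Stack      Input    Action
  1  $ S        g g f $  expand S -> C Q f
  2  $ f Q C    g g f $  expand C -> g C
  3  $ f Q C g  g g f $  match g
  4  $ f Q C    g f $    expand C -> g C
  5  $ f Q C g  g f $    match g
  6  $ f Q C    f $      expand C -> epsilon
Stack after step 6: $ f Q (top = Q).

Q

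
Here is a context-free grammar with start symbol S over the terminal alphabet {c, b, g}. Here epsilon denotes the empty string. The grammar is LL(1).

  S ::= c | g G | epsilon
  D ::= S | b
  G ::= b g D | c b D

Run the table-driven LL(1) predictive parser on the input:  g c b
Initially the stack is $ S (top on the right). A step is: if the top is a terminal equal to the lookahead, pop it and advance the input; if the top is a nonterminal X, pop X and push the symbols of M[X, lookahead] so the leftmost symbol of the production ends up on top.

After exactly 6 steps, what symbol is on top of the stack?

     Stack    Input    Action
  1  $ S      g c b $  expand S ::= g G
  2  $ G g    g c b $  match g
  3  $ G      c b $    expand G ::= c b D
  4  $ D b c  c b $    match c
  5  $ D b    b $      match b
  6  $ D      $        expand D ::= S
Stack after step 6: $ S (top = S).

S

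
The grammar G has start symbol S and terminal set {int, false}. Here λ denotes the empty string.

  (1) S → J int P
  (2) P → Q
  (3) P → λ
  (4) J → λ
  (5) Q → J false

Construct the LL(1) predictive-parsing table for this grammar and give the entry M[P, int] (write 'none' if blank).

FIRST(J) = {λ}
FIRST(S) = {int}  (via J int P)
FIRST(Q) = {false}  (via J false)
FIRST(P) = {λ, false}  (via Q)
FOLLOW(S) includes $ since S is the start symbol.
FOLLOW(S): S appears on no right-hand side. Thus FOLLOW(S) = {$}.
FOLLOW(P): in S→J int P, the suffix after P is empty, so FOLLOW(P) ⊇ FOLLOW(S) = {$}. Thus FOLLOW(P) = {$}.
For P → Q: FIRST(Q) = {false}, so it goes in M[P, t] for t ∈ {false}.
For P → λ: FIRST(λ) = {λ}, so it goes in M[P, t] for t ∈ {}; since λ ∈ FIRST, also for every t ∈ FOLLOW(P) = {$}.
None of these place a production in M[P, int].

none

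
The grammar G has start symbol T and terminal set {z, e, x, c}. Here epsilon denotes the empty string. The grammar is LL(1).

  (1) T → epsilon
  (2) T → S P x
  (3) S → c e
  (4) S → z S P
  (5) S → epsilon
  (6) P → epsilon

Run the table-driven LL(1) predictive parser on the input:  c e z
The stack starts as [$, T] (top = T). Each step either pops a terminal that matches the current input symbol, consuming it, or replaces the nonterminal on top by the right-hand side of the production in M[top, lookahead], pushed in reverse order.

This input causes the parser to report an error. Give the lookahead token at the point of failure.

z

     Stack      Input    Action
  1  $ T        c e z $  expand T → S P x
  2  $ x P S    c e z $  expand S → c e
  3  $ x P e c  c e z $  match c
  4  $ x P e    e z $    match e
  5  $ x P      z $      error: M[P, z] is empty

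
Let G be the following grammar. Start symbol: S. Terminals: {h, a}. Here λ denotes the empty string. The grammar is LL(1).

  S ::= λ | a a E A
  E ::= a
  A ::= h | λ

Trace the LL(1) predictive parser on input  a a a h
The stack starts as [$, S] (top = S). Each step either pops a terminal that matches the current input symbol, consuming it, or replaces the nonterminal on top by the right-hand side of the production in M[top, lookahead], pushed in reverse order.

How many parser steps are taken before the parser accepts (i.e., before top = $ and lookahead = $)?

7

     Stack      Input      Action
  1  $ S        a a a h $  expand S ::= a a E A
  2  $ A E a a  a a a h $  match a
  3  $ A E a    a a h $    match a
  4  $ A E      a h $      expand E ::= a
  5  $ A a      a h $      match a
  6  $ A        h $        expand A ::= h
  7  $ h        h $        match h
Accept reached after 7 steps.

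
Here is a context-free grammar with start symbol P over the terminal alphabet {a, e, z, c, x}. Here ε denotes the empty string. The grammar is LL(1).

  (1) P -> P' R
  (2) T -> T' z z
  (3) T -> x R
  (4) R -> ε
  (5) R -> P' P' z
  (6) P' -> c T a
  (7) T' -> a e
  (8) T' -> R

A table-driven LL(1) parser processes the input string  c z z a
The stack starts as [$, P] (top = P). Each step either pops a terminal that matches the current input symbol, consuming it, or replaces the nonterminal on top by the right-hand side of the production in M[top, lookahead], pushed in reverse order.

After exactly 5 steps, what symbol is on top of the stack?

     Stack         Input      Action
  1  $ P           c z z a $  expand P -> P' R
  2  $ R P'        c z z a $  expand P' -> c T a
  3  $ R a T c     c z z a $  match c
  4  $ R a T       z z a $    expand T -> T' z z
  5  $ R a z z T'  z z a $    expand T' -> R
Stack after step 5: $ R a z z R (top = R).

R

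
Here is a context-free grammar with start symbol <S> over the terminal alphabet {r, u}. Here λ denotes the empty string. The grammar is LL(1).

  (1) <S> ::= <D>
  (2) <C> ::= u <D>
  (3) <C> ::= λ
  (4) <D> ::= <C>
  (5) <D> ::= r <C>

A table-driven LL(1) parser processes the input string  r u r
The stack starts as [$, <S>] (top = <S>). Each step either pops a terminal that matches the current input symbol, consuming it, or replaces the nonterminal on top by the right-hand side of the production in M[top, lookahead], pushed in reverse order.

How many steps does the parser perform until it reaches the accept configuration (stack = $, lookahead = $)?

8

step 1: stack=$ <S>  input=r u r $  — expand <S> ::= <D>
step 2: stack=$ <D>  input=r u r $  — expand <D> ::= r <C>
step 3: stack=$ <C> r  input=r u r $  — match r
step 4: stack=$ <C>  input=u r $  — expand <C> ::= u <D>
step 5: stack=$ <D> u  input=u r $  — match u
step 6: stack=$ <D>  input=r $  — expand <D> ::= r <C>
step 7: stack=$ <C> r  input=r $  — match r
step 8: stack=$ <C>  input=$  — expand <C> ::= λ
Accept reached after 8 steps.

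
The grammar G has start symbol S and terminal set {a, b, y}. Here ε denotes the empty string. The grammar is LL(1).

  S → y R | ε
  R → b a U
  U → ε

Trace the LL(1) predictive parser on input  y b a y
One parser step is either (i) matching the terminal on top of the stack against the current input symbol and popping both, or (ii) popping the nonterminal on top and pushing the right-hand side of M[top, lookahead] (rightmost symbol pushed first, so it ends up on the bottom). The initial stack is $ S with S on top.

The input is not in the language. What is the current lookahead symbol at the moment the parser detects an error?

step 1: stack=$ S  input=y b a y $  — expand S → y R
step 2: stack=$ R y  input=y b a y $  — match y
step 3: stack=$ R  input=b a y $  — expand R → b a U
step 4: stack=$ U a b  input=b a y $  — match b
step 5: stack=$ U a  input=a y $  — match a
step 6: stack=$ U  input=y $  — error: M[U, y] is empty

y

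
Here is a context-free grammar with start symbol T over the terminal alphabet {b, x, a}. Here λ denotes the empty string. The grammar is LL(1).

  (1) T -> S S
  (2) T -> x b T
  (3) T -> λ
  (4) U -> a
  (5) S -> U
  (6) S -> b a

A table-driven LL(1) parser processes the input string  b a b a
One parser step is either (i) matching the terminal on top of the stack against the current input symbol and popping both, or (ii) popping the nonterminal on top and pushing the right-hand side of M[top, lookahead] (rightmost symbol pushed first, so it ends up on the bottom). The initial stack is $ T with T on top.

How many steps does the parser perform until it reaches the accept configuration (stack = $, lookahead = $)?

7

step 1: stack=$ T  input=b a b a $  — expand T -> S S
step 2: stack=$ S S  input=b a b a $  — expand S -> b a
step 3: stack=$ S a b  input=b a b a $  — match b
step 4: stack=$ S a  input=a b a $  — match a
step 5: stack=$ S  input=b a $  — expand S -> b a
step 6: stack=$ a b  input=b a $  — match b
step 7: stack=$ a  input=a $  — match a
Accept reached after 7 steps.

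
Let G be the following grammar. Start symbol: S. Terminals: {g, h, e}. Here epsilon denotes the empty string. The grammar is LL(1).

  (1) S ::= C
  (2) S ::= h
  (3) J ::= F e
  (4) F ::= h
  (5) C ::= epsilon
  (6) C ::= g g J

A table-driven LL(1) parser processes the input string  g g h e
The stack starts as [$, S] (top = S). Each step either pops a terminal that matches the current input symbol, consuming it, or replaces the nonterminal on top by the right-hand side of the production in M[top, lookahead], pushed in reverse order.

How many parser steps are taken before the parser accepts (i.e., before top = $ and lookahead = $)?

step 1: stack=$ S  input=g g h e $  — expand S ::= C
step 2: stack=$ C  input=g g h e $  — expand C ::= g g J
step 3: stack=$ J g g  input=g g h e $  — match g
step 4: stack=$ J g  input=g h e $  — match g
step 5: stack=$ J  input=h e $  — expand J ::= F e
step 6: stack=$ e F  input=h e $  — expand F ::= h
step 7: stack=$ e h  input=h e $  — match h
step 8: stack=$ e  input=e $  — match e
Accept reached after 8 steps.

8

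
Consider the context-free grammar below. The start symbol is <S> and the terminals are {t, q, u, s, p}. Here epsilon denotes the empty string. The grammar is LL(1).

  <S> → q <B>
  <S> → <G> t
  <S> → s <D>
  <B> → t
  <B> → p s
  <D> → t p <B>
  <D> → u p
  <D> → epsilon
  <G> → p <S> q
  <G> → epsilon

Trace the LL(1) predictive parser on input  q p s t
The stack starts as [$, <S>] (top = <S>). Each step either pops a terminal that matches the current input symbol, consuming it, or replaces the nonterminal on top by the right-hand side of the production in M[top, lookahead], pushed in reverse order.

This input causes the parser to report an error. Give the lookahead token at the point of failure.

     Stack    Input      Action
  1  $ <S>    q p s t $  expand <S> → q <B>
  2  $ <B> q  q p s t $  match q
  3  $ <B>    p s t $    expand <B> → p s
  4  $ s p    p s t $    match p
  5  $ s      s t $      match s
  6  $        t $        error: stack empty but input remains

t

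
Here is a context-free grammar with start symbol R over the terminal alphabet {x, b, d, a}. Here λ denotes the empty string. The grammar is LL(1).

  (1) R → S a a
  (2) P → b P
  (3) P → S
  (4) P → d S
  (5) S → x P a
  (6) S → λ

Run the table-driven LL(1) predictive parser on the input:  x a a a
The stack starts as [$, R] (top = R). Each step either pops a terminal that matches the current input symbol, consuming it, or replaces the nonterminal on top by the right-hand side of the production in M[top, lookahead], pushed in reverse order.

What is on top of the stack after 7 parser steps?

a

     Stack        Input      Action
  1  $ R          x a a a $  expand R → S a a
  2  $ a a S      x a a a $  expand S → x P a
  3  $ a a a P x  x a a a $  match x
  4  $ a a a P    a a a $    expand P → S
  5  $ a a a S    a a a $    expand S → λ
  6  $ a a a      a a a $    match a
  7  $ a a        a a $      match a
Stack after step 7: $ a (top = a).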